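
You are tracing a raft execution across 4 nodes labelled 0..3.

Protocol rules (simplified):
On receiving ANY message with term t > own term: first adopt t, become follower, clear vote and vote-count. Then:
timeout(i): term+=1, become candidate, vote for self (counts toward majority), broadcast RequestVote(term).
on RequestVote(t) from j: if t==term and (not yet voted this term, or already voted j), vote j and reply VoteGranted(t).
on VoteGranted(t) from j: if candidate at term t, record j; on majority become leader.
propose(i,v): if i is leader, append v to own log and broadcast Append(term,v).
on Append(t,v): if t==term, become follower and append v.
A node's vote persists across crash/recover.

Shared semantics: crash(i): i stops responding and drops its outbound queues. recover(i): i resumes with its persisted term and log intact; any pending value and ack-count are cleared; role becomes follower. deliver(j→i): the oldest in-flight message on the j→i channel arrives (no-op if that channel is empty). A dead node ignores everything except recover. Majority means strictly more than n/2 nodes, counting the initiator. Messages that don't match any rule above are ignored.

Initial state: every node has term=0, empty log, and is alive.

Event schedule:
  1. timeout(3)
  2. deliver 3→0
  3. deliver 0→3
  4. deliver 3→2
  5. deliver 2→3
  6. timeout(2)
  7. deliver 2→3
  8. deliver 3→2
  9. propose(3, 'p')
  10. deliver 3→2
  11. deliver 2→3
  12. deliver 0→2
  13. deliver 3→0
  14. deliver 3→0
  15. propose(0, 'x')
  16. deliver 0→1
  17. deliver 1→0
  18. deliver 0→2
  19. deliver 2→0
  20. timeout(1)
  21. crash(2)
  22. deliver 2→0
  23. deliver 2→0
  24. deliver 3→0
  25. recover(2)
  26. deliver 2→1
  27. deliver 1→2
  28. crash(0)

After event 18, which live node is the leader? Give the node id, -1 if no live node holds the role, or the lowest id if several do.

step 1 timeout(3): 3={cand,t=1,log=-}
step 2 deliver 3→0: 0={foll,t=1,log=-}
step 3 deliver 0→3: —
step 4 deliver 3→2: 2={foll,t=1,log=-}
step 5 deliver 2→3: 3={lead,t=1,log=-}
step 6 timeout(2): 2={cand,t=2,log=-}
step 7 deliver 2→3: 3={foll,t=2,log=-}
step 8 deliver 3→2: —
step 9 propose(3,'p'): —
step 10 deliver 3→2: —
step 11 deliver 2→3: —
step 12 deliver 0→2: —
step 13 deliver 3→0: —
step 14 deliver 3→0: —
step 15 propose(0,'x'): —
step 16 deliver 0→1: —
step 17 deliver 1→0: —
step 18 deliver 0→2: —

-1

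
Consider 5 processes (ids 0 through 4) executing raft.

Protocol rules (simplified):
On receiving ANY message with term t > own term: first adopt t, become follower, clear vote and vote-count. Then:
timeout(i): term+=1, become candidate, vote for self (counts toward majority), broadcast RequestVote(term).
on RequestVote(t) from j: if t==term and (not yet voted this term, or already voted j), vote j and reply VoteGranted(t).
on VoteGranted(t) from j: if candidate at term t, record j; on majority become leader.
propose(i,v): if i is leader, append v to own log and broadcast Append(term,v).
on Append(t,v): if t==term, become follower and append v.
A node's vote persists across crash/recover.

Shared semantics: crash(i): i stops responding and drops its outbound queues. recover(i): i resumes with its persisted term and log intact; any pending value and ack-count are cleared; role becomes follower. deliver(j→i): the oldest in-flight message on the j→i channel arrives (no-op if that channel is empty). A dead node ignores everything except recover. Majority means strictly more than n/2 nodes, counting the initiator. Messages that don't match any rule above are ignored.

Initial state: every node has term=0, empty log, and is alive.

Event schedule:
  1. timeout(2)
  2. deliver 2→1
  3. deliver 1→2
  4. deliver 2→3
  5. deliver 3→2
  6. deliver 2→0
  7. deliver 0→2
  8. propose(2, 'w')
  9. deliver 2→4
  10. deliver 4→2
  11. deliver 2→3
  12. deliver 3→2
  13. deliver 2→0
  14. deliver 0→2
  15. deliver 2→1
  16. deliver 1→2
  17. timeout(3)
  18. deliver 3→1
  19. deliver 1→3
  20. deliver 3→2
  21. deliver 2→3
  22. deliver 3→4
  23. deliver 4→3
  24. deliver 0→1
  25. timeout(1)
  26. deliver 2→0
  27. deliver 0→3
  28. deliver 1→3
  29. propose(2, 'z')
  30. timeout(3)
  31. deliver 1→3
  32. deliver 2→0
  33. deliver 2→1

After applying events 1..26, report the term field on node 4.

2

step 1 timeout(2): 2={cand,t=1,log=-}
step 2 deliver 2→1: 1={foll,t=1,log=-}
step 3 deliver 1→2: —
step 4 deliver 2→3: 3={foll,t=1,log=-}
step 5 deliver 3→2: 2={lead,t=1,log=-}
step 6 deliver 2→0: 0={foll,t=1,log=-}
step 7 deliver 0→2: —
step 8 propose(2,'w'): 2={lead,t=1,log=w}
step 9 deliver 2→4: 4={foll,t=1,log=-}
step 10 deliver 4→2: —
step 11 deliver 2→3: 3={foll,t=1,log=w}
step 12 deliver 3→2: —
step 13 deliver 2→0: 0={foll,t=1,log=w}
step 14 deliver 0→2: —
step 15 deliver 2→1: 1={foll,t=1,log=w}
step 16 deliver 1→2: —
step 17 timeout(3): 3={cand,t=2,log=w}
step 18 deliver 3→1: 1={foll,t=2,log=w}
step 19 deliver 1→3: —
step 20 deliver 3→2: 2={foll,t=2,log=w}
step 21 deliver 2→3: 3={lead,t=2,log=w}
step 22 deliver 3→4: 4={foll,t=2,log=-}
step 23 deliver 4→3: —
step 24 deliver 0→1: —
step 25 timeout(1): 1={cand,t=3,log=w}
step 26 deliver 2→0: —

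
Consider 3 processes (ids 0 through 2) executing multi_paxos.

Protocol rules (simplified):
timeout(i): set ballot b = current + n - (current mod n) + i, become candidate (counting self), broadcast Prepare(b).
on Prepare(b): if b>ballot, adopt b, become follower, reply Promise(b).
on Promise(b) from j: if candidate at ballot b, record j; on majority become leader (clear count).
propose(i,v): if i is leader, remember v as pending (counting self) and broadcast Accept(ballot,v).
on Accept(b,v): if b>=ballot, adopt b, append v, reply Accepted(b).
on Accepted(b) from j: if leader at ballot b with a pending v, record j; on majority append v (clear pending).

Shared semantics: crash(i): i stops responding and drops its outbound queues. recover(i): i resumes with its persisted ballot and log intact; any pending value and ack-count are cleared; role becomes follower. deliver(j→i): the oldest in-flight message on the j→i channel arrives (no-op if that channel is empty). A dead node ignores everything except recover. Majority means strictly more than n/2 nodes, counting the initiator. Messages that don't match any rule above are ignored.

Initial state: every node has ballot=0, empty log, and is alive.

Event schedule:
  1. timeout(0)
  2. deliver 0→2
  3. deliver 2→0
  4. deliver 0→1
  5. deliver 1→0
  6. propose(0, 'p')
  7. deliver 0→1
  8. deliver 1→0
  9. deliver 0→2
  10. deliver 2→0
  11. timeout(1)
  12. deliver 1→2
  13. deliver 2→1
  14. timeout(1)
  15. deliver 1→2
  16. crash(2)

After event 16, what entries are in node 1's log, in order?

step 1 timeout(0): 0={cand,b=3,log=-}
step 2 deliver 0→2: 2={foll,b=3,log=-}
step 3 deliver 2→0: 0={lead,b=3,log=-}
step 4 deliver 0→1: 1={foll,b=3,log=-}
step 5 deliver 1→0: —
step 6 propose(0,'p'): —
step 7 deliver 0→1: 1={foll,b=3,log=p}
step 8 deliver 1→0: 0={lead,b=3,log=p}
step 9 deliver 0→2: 2={foll,b=3,log=p}
step 10 deliver 2→0: —
step 11 timeout(1): 1={cand,b=7,log=p}
step 12 deliver 1→2: 2={foll,b=7,log=p}
step 13 deliver 2→1: 1={lead,b=7,log=p}
step 14 timeout(1): 1={cand,b=10,log=p}
step 15 deliver 1→2: 2={foll,b=10,log=p}
step 16 crash(2): 2={✗foll,b=10,log=p}

p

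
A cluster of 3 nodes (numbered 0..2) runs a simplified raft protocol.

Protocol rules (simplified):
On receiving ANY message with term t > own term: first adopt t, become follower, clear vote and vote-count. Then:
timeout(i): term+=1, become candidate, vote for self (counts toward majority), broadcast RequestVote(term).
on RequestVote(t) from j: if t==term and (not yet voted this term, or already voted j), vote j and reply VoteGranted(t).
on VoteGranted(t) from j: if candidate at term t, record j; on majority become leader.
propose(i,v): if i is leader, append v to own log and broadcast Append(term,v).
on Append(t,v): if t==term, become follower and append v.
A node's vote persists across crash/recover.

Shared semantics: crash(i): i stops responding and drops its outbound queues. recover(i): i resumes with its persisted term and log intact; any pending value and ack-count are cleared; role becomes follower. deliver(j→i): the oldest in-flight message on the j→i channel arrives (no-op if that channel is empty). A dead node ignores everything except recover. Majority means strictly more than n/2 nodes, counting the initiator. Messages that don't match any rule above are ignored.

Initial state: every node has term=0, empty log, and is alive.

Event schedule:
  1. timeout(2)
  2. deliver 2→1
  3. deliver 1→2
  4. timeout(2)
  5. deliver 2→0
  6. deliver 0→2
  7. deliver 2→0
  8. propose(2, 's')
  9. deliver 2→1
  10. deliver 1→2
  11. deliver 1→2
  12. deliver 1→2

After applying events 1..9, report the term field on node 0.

e1 timeout(2): 2[cand,t=1,-]
e2 deliver 2→1: 1[foll,t=1,-]
e3 deliver 1→2: 2[lead,t=1,-]
e4 timeout(2): 2[cand,t=2,-]
e5 deliver 2→0: 0[foll,t=1,-]
e6 deliver 0→2: ·
e7 deliver 2→0: 0[foll,t=2,-]
e8 propose(2,'s'): ·
e9 deliver 2→1: 1[foll,t=2,-]

2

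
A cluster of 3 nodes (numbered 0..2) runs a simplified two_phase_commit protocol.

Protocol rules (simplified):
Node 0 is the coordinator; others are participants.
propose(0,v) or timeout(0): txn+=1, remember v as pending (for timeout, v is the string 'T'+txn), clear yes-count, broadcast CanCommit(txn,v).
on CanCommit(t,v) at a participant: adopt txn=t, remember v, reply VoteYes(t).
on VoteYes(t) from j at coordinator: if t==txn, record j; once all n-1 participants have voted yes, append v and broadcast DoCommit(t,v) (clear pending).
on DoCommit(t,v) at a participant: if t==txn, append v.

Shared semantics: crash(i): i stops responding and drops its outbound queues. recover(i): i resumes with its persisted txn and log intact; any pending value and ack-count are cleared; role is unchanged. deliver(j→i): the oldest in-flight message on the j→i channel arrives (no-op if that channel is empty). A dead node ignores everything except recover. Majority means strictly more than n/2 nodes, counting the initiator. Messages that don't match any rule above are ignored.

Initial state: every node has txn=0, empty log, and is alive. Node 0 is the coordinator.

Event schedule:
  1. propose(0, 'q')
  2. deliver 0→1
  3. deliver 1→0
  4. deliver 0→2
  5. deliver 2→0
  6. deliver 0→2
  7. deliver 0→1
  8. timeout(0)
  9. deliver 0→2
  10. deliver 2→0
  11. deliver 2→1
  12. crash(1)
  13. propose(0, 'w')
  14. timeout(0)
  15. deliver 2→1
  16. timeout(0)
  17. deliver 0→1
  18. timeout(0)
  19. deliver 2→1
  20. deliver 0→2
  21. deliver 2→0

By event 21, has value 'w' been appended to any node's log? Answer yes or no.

no

[1] propose(0,'q') → N0(coor t1 [-])
[2] deliver 0→1 → N1(part t1 [-])
[3] deliver 1→0 → ∅
[4] deliver 0→2 → N2(part t1 [-])
[5] deliver 2→0 → N0(coor t1 [q])
[6] deliver 0→2 → N2(part t1 [q])
[7] deliver 0→1 → N1(part t1 [q])
[8] timeout(0) → N0(coor t2 [q])
[9] deliver 0→2 → N2(part t2 [q])
[10] deliver 2→0 → ∅
[11] deliver 2→1 → ∅
[12] crash(1) → N1(✗part t1 [q])
[13] propose(0,'w') → N0(coor t3 [q])
[14] timeout(0) → N0(coor t4 [q])
[15] deliver 2→1 → ∅
[16] timeout(0) → N0(coor t5 [q])
[17] deliver 0→1 → ∅
[18] timeout(0) → N0(coor t6 [q])
[19] deliver 2→1 → ∅
[20] deliver 0→2 → N2(part t3 [q])
[21] deliver 2→0 → ∅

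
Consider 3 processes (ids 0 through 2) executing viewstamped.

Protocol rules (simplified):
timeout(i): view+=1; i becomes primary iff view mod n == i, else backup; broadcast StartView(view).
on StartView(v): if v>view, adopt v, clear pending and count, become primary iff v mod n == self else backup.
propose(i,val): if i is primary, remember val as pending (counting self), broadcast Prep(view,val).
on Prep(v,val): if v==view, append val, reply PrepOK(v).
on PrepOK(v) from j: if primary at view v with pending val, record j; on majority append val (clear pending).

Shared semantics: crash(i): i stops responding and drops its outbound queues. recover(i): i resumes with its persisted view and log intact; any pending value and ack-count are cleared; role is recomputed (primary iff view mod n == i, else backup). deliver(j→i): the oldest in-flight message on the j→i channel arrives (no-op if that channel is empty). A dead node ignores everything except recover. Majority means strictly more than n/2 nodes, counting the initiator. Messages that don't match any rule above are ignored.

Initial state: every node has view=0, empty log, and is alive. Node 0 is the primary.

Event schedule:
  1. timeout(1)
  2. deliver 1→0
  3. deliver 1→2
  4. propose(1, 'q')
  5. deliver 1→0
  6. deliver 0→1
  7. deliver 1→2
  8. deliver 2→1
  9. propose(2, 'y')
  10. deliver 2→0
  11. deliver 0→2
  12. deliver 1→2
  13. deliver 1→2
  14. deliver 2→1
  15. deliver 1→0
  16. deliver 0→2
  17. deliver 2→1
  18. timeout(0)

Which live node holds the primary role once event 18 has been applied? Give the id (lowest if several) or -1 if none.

[1] timeout(1) → N1(prim v1 [-])
[2] deliver 1→0 → N0(back v1 [-])
[3] deliver 1→2 → N2(back v1 [-])
[4] propose(1,'q') → ∅
[5] deliver 1→0 → N0(back v1 [q])
[6] deliver 0→1 → N1(prim v1 [q])
[7] deliver 1→2 → N2(back v1 [q])
[8] deliver 2→1 → ∅
[9] propose(2,'y') → ∅
[10] deliver 2→0 → ∅
[11] deliver 0→2 → ∅
[12] deliver 1→2 → ∅
[13] deliver 1→2 → ∅
[14] deliver 2→1 → ∅
[15] deliver 1→0 → ∅
[16] deliver 0→2 → ∅
[17] deliver 2→1 → ∅
[18] timeout(0) → N0(back v2 [q])

1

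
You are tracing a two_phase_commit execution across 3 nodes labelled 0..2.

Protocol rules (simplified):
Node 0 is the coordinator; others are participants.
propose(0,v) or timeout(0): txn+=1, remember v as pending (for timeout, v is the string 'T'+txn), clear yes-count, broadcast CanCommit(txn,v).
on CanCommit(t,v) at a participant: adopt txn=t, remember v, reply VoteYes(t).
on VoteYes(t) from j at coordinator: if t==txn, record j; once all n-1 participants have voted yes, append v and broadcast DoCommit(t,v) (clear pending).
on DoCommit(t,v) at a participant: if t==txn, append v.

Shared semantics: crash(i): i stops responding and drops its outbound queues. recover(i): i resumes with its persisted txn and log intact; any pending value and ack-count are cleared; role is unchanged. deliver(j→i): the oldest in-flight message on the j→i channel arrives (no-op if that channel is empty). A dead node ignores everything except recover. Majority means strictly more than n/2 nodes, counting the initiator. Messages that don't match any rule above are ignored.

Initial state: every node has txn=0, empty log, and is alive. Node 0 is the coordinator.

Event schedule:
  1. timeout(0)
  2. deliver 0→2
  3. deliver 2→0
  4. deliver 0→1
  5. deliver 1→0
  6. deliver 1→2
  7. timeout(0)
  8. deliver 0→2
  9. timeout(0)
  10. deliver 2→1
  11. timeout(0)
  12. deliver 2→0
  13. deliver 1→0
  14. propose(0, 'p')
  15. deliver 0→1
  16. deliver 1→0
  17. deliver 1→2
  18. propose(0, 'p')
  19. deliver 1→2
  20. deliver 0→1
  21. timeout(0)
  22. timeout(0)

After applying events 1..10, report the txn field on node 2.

1

after 1 — timeout(0): n0:coor/t1/[-]
after 2 — deliver 0→2: n2:part/t1/[-]
after 3 — deliver 2→0: ·
after 4 — deliver 0→1: n1:part/t1/[-]
after 5 — deliver 1→0: n0:coor/t1/[T1]
after 6 — deliver 1→2: ·
after 7 — timeout(0): n0:coor/t2/[T1]
after 8 — deliver 0→2: n2:part/t1/[T1]
after 9 — timeout(0): n0:coor/t3/[T1]
after 10 — deliver 2→1: ·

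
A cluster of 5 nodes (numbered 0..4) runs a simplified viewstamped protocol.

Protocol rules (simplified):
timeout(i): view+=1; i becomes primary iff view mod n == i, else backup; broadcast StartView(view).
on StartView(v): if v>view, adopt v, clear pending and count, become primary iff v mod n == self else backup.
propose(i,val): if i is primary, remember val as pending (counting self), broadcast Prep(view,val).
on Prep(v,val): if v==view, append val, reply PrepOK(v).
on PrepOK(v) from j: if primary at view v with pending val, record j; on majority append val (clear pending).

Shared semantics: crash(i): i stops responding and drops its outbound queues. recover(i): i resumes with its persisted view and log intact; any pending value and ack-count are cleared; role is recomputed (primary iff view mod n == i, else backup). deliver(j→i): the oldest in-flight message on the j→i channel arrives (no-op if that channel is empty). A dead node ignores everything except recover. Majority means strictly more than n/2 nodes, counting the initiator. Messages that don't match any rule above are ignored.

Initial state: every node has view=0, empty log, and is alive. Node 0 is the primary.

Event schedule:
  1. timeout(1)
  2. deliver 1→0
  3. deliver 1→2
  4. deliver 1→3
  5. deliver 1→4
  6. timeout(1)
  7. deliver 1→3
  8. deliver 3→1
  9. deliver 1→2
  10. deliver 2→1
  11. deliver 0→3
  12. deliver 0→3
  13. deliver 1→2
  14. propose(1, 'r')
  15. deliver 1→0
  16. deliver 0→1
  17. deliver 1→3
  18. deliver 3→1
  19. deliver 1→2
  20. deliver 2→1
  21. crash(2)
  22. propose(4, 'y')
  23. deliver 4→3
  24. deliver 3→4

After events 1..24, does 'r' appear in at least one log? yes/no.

no

1. timeout(1):  <1:prim v1 ->
2. deliver 1→0:  <0:back v1 ->
3. deliver 1→2:  <2:back v1 ->
4. deliver 1→3:  <3:back v1 ->
5. deliver 1→4:  <4:back v1 ->
6. timeout(1):  <1:back v2 ->
7. deliver 1→3:  <3:back v2 ->
8. deliver 3→1:  nop
9. deliver 1→2:  <2:prim v2 ->
10. deliver 2→1:  nop
11. deliver 0→3:  nop
12. deliver 0→3:  nop
13. deliver 1→2:  nop
14. propose(1,'r'):  nop
15. deliver 1→0:  <0:back v2 ->
16. deliver 0→1:  nop
17. deliver 1→3:  nop
18. deliver 3→1:  nop
19. deliver 1→2:  nop
20. deliver 2→1:  nop
21. crash(2):  <2:✗prim v2 ->
22. propose(4,'y'):  nop
23. deliver 4→3:  nop
24. deliver 3→4:  nop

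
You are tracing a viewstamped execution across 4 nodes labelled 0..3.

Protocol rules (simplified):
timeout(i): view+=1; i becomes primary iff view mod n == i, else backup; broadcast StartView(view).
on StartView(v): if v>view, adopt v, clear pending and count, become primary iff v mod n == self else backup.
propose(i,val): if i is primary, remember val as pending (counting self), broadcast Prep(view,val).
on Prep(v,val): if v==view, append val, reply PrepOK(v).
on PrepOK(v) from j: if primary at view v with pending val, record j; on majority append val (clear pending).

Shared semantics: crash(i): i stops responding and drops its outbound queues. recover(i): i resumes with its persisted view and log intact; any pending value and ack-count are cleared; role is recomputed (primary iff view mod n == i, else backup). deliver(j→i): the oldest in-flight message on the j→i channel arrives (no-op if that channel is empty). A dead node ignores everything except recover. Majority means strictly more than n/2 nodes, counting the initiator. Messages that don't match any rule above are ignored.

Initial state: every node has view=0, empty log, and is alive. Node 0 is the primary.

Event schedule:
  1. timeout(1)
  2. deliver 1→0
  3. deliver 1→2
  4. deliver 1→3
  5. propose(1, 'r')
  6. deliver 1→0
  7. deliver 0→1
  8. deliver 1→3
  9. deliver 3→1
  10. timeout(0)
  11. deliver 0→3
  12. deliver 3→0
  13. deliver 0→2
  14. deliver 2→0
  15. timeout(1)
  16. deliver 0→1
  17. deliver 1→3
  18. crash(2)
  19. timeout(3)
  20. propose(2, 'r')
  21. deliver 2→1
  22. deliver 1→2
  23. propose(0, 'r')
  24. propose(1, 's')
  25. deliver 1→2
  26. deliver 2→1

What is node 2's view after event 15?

[1] timeout(1) → N1(prim v1 [-])
[2] deliver 1→0 → N0(back v1 [-])
[3] deliver 1→2 → N2(back v1 [-])
[4] deliver 1→3 → N3(back v1 [-])
[5] propose(1,'r') → ∅
[6] deliver 1→0 → N0(back v1 [r])
[7] deliver 0→1 → ∅
[8] deliver 1→3 → N3(back v1 [r])
[9] deliver 3→1 → N1(prim v1 [r])
[10] timeout(0) → N0(back v2 [r])
[11] deliver 0→3 → N3(back v2 [r])
[12] deliver 3→0 → ∅
[13] deliver 0→2 → N2(prim v2 [-])
[14] deliver 2→0 → ∅
[15] timeout(1) → N1(back v2 [r])

2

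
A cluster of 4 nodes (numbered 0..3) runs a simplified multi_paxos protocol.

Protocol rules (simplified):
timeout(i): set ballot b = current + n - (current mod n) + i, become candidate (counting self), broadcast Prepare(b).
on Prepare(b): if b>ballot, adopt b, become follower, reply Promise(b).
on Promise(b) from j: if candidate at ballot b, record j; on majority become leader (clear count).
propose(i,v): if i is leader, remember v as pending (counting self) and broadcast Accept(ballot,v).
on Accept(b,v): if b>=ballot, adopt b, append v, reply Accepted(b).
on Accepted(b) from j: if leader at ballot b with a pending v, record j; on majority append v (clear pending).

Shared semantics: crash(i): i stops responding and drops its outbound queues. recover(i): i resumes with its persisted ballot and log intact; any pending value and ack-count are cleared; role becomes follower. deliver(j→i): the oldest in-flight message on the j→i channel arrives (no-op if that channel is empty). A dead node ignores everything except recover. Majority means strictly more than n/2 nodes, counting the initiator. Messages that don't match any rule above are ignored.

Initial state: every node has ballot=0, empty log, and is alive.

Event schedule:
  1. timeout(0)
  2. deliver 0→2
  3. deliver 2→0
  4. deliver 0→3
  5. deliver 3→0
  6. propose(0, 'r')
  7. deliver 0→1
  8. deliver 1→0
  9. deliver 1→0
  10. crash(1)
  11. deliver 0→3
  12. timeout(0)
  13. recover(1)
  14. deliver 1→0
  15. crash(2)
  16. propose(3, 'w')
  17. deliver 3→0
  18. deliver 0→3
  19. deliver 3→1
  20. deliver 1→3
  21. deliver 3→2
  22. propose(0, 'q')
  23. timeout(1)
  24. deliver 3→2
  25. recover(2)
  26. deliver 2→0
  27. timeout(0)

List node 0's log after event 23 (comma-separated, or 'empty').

after 1 — timeout(0): n0:cand/b4/[-]
after 2 — deliver 0→2: n2:foll/b4/[-]
after 3 — deliver 2→0: ·
after 4 — deliver 0→3: n3:foll/b4/[-]
after 5 — deliver 3→0: n0:lead/b4/[-]
after 6 — propose(0,'r'): ·
after 7 — deliver 0→1: n1:foll/b4/[-]
after 8 — deliver 1→0: ·
after 9 — deliver 1→0: ·
after 10 — crash(1): n1:✗foll/b4/[-]
after 11 — deliver 0→3: n3:foll/b4/[r]
after 12 — timeout(0): n0:cand/b8/[-]
after 13 — recover(1): n1:foll/b4/[-]
after 14 — deliver 1→0: ·
after 15 — crash(2): n2:✗foll/b4/[-]
after 16 — propose(3,'w'): ·
after 17 — deliver 3→0: ·
after 18 — deliver 0→3: n3:foll/b8/[r]
after 19 — deliver 3→1: ·
after 20 — deliver 1→3: ·
after 21 — deliver 3→2: ·
after 22 — propose(0,'q'): ·
after 23 — timeout(1): n1:cand/b9/[-]

empty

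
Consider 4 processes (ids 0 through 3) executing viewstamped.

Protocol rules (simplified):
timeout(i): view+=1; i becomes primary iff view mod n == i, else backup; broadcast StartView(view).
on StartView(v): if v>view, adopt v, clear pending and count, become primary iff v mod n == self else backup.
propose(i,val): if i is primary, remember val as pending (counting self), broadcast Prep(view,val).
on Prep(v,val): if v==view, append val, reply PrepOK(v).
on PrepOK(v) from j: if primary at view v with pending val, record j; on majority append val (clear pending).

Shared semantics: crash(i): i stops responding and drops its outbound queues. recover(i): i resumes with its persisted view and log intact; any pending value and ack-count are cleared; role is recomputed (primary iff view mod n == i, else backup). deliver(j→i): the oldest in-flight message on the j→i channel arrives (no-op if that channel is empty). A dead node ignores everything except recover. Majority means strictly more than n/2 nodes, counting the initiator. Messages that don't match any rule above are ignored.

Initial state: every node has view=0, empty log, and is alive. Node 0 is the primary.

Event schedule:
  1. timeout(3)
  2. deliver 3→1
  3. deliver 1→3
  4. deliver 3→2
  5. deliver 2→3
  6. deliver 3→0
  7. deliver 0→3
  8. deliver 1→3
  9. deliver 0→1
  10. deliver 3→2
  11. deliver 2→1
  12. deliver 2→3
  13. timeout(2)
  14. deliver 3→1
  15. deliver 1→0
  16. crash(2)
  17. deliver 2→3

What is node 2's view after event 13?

step 1 timeout(3): 3={back,v=1,log=-}
step 2 deliver 3→1: 1={prim,v=1,log=-}
step 3 deliver 1→3: —
step 4 deliver 3→2: 2={back,v=1,log=-}
step 5 deliver 2→3: —
step 6 deliver 3→0: 0={back,v=1,log=-}
step 7 deliver 0→3: —
step 8 deliver 1→3: —
step 9 deliver 0→1: —
step 10 deliver 3→2: —
step 11 deliver 2→1: —
step 12 deliver 2→3: —
step 13 timeout(2): 2={prim,v=2,log=-}

2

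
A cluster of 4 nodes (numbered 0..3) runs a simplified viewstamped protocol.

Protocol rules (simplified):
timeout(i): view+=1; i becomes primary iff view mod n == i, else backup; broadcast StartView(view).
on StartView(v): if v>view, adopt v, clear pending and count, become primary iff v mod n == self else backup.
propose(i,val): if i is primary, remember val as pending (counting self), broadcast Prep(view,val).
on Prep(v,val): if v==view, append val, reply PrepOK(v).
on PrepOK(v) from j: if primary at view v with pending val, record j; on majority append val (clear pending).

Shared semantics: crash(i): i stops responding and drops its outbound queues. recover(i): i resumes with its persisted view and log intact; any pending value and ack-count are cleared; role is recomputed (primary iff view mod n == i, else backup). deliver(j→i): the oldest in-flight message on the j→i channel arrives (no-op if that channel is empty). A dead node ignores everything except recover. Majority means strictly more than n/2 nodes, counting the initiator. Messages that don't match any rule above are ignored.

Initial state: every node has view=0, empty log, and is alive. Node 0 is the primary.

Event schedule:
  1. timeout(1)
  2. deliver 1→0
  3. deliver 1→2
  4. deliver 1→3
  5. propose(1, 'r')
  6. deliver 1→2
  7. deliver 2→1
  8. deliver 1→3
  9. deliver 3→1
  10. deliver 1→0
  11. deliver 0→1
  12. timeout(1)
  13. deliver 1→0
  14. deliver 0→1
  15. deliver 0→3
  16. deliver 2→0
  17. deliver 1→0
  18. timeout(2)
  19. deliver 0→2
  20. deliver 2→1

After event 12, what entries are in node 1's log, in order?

r

1. timeout(1):  <1:prim v1 ->
2. deliver 1→0:  <0:back v1 ->
3. deliver 1→2:  <2:back v1 ->
4. deliver 1→3:  <3:back v1 ->
5. propose(1,'r'):  nop
6. deliver 1→2:  <2:back v1 r>
7. deliver 2→1:  nop
8. deliver 1→3:  <3:back v1 r>
9. deliver 3→1:  <1:prim v1 r>
10. deliver 1→0:  <0:back v1 r>
11. deliver 0→1:  nop
12. timeout(1):  <1:back v2 r>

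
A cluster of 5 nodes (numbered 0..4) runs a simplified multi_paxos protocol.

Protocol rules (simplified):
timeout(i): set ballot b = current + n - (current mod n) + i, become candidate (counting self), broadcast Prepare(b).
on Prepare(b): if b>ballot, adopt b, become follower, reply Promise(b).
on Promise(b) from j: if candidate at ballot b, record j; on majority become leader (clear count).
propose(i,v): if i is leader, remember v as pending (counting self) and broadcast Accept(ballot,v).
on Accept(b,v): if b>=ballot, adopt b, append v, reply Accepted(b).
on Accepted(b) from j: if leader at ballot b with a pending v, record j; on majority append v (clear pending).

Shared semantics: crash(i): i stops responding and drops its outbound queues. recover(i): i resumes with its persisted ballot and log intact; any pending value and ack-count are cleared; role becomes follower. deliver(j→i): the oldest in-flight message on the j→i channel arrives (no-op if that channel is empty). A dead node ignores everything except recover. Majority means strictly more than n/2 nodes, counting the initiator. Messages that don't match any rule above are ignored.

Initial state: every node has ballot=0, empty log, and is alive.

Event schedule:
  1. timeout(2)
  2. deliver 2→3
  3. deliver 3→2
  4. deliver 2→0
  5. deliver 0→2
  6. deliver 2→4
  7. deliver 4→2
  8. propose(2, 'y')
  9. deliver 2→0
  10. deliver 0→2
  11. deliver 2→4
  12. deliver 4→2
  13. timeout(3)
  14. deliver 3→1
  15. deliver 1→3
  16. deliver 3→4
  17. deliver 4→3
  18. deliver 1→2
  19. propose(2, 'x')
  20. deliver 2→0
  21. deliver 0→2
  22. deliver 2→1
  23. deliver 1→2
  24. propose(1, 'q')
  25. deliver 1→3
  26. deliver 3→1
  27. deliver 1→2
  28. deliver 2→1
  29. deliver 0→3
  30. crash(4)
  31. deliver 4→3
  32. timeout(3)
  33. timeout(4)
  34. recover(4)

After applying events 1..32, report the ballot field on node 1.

13

after 1 — timeout(2): n2:cand/b7/[-]
after 2 — deliver 2→3: n3:foll/b7/[-]
after 3 — deliver 3→2: ·
after 4 — deliver 2→0: n0:foll/b7/[-]
after 5 — deliver 0→2: n2:lead/b7/[-]
after 6 — deliver 2→4: n4:foll/b7/[-]
after 7 — deliver 4→2: ·
after 8 — propose(2,'y'): ·
after 9 — deliver 2→0: n0:foll/b7/[y]
after 10 — deliver 0→2: ·
after 11 — deliver 2→4: n4:foll/b7/[y]
after 12 — deliver 4→2: n2:lead/b7/[y]
after 13 — timeout(3): n3:cand/b13/[-]
after 14 — deliver 3→1: n1:foll/b13/[-]
after 15 — deliver 1→3: ·
after 16 — deliver 3→4: n4:foll/b13/[y]
after 17 — deliver 4→3: n3:lead/b13/[-]
after 18 — deliver 1→2: ·
after 19 — propose(2,'x'): ·
after 20 — deliver 2→0: n0:foll/b7/[y,x]
after 21 — deliver 0→2: ·
after 22 — deliver 2→1: ·
after 23 — deliver 1→2: ·
after 24 — propose(1,'q'): ·
after 25 — deliver 1→3: ·
after 26 — deliver 3→1: ·
after 27 — deliver 1→2: ·
after 28 — deliver 2→1: ·
after 29 — deliver 0→3: ·
after 30 — crash(4): n4:✗foll/b13/[y]
after 31 — deliver 4→3: ·
after 32 — timeout(3): n3:cand/b18/[-]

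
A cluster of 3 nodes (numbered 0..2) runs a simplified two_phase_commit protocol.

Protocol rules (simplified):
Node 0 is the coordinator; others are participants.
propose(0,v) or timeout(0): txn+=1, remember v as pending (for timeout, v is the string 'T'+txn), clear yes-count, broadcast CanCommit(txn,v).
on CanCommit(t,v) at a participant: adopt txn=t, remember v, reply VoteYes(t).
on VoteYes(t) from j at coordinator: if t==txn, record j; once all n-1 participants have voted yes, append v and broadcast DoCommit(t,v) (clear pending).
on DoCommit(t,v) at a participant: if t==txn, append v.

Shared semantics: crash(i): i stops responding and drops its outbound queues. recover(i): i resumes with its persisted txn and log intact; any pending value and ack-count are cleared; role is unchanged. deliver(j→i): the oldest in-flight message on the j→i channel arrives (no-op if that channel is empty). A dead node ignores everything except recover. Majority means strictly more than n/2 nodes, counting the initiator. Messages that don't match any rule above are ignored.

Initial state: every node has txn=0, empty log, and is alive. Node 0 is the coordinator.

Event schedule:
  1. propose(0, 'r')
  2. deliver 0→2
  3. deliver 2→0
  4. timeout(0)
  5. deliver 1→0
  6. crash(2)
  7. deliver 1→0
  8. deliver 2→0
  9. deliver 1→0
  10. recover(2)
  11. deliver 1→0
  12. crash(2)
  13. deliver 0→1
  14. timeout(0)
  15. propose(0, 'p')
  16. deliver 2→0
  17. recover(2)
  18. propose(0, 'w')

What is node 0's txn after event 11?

step 1 propose(0,'r'): 0={coor,t=1,log=-}
step 2 deliver 0→2: 2={part,t=1,log=-}
step 3 deliver 2→0: —
step 4 timeout(0): 0={coor,t=2,log=-}
step 5 deliver 1→0: —
step 6 crash(2): 2={✗part,t=1,log=-}
step 7 deliver 1→0: —
step 8 deliver 2→0: —
step 9 deliver 1→0: —
step 10 recover(2): 2={part,t=1,log=-}
step 11 deliver 1→0: —

2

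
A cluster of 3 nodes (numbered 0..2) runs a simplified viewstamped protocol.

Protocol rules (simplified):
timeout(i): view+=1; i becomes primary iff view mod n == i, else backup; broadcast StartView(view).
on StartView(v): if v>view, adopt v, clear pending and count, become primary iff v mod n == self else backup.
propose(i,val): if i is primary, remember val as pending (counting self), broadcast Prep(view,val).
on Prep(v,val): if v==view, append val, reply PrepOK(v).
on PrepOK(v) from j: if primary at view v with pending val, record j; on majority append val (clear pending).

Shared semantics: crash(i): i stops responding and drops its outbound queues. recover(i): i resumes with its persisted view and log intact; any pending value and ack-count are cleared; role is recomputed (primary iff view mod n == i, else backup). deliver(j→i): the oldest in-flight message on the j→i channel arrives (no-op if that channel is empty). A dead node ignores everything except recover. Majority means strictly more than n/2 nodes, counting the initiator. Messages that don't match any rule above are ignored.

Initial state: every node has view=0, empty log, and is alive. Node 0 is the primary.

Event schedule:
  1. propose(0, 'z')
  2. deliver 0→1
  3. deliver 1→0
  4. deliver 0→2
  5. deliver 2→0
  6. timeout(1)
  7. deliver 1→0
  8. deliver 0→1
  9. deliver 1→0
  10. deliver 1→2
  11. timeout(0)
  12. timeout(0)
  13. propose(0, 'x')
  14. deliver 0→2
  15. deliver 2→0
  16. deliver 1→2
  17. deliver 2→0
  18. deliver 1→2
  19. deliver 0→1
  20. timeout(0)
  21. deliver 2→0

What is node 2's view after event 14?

[1] propose(0,'z') → ∅
[2] deliver 0→1 → N1(back v0 [z])
[3] deliver 1→0 → N0(prim v0 [z])
[4] deliver 0→2 → N2(back v0 [z])
[5] deliver 2→0 → ∅
[6] timeout(1) → N1(prim v1 [z])
[7] deliver 1→0 → N0(back v1 [z])
[8] deliver 0→1 → ∅
[9] deliver 1→0 → ∅
[10] deliver 1→2 → N2(back v1 [z])
[11] timeout(0) → N0(back v2 [z])
[12] timeout(0) → N0(prim v3 [z])
[13] propose(0,'x') → ∅
[14] deliver 0→2 → N2(prim v2 [z])

2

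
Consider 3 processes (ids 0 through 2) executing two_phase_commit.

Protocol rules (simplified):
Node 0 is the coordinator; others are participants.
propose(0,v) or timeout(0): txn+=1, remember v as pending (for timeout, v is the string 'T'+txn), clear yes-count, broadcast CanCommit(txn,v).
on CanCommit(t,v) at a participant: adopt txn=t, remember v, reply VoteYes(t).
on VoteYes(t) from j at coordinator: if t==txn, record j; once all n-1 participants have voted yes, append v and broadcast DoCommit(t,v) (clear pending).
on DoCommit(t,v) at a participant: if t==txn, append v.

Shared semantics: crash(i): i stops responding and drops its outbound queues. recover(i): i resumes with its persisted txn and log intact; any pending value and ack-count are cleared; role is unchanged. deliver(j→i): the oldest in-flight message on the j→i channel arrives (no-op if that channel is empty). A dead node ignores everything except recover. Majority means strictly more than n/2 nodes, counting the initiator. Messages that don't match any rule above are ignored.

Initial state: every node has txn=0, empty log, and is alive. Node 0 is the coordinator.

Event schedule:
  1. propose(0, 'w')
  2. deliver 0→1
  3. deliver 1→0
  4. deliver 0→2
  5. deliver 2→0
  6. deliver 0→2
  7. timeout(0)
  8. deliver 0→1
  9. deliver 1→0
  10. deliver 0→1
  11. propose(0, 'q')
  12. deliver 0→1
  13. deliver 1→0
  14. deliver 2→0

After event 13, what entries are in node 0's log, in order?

[1] propose(0,'w') → N0(coor t1 [-])
[2] deliver 0→1 → N1(part t1 [-])
[3] deliver 1→0 → ∅
[4] deliver 0→2 → N2(part t1 [-])
[5] deliver 2→0 → N0(coor t1 [w])
[6] deliver 0→2 → N2(part t1 [w])
[7] timeout(0) → N0(coor t2 [w])
[8] deliver 0→1 → N1(part t1 [w])
[9] deliver 1→0 → ∅
[10] deliver 0→1 → N1(part t2 [w])
[11] propose(0,'q') → N0(coor t3 [w])
[12] deliver 0→1 → N1(part t3 [w])
[13] deliver 1→0 → ∅

w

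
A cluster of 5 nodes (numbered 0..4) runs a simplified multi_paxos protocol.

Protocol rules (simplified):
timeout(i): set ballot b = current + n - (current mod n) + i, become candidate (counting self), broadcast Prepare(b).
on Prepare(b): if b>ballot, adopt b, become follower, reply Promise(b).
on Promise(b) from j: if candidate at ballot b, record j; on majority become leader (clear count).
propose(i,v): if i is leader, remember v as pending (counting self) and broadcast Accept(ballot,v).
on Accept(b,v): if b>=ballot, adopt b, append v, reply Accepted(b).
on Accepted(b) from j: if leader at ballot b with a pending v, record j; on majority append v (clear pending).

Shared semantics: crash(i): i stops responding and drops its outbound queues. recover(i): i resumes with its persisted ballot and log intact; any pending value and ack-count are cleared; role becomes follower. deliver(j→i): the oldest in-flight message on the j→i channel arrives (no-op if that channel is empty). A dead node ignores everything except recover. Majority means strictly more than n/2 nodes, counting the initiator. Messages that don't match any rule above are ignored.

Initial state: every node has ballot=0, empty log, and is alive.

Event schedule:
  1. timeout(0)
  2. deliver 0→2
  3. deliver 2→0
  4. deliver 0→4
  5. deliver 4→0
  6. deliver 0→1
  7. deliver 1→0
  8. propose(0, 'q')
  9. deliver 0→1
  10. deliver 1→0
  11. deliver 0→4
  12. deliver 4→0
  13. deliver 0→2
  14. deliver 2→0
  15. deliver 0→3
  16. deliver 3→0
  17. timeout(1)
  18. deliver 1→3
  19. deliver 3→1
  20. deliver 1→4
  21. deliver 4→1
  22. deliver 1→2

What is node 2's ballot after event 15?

5

after 1 — timeout(0): n0:cand/b5/[-]
after 2 — deliver 0→2: n2:foll/b5/[-]
after 3 — deliver 2→0: ·
after 4 — deliver 0→4: n4:foll/b5/[-]
after 5 — deliver 4→0: n0:lead/b5/[-]
after 6 — deliver 0→1: n1:foll/b5/[-]
after 7 — deliver 1→0: ·
after 8 — propose(0,'q'): ·
after 9 — deliver 0→1: n1:foll/b5/[q]
after 10 — deliver 1→0: ·
after 11 — deliver 0→4: n4:foll/b5/[q]
after 12 — deliver 4→0: n0:lead/b5/[q]
after 13 — deliver 0→2: n2:foll/b5/[q]
after 14 — deliver 2→0: ·
after 15 — deliver 0→3: n3:foll/b5/[-]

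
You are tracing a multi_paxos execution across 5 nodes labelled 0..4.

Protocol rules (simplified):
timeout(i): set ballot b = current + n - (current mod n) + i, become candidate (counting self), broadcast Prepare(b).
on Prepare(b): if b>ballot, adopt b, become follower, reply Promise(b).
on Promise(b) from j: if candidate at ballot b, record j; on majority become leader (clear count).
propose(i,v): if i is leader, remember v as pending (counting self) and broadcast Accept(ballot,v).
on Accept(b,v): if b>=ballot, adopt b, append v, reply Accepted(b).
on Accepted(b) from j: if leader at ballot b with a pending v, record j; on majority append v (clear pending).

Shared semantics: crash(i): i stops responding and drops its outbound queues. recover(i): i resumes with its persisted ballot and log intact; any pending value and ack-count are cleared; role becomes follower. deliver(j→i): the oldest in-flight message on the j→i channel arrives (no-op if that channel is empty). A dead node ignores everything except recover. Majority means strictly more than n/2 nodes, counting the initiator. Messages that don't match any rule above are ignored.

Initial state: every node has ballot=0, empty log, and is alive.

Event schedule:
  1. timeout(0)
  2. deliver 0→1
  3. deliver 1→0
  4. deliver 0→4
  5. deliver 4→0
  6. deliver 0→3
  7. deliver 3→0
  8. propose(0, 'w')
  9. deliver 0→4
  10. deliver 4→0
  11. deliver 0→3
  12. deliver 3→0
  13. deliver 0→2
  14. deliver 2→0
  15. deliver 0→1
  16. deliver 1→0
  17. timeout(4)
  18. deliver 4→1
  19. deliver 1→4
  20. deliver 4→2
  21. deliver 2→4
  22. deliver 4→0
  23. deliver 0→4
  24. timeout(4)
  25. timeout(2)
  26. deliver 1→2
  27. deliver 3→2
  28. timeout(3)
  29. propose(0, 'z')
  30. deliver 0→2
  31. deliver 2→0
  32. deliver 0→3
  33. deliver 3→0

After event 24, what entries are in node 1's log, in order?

w

after 1 — timeout(0): n0:cand/b5/[-]
after 2 — deliver 0→1: n1:foll/b5/[-]
after 3 — deliver 1→0: ·
after 4 — deliver 0→4: n4:foll/b5/[-]
after 5 — deliver 4→0: n0:lead/b5/[-]
after 6 — deliver 0→3: n3:foll/b5/[-]
after 7 — deliver 3→0: ·
after 8 — propose(0,'w'): ·
after 9 — deliver 0→4: n4:foll/b5/[w]
after 10 — deliver 4→0: ·
after 11 — deliver 0→3: n3:foll/b5/[w]
after 12 — deliver 3→0: n0:lead/b5/[w]
after 13 — deliver 0→2: n2:foll/b5/[-]
after 14 — deliver 2→0: ·
after 15 — deliver 0→1: n1:foll/b5/[w]
after 16 — deliver 1→0: ·
after 17 — timeout(4): n4:cand/b14/[w]
after 18 — deliver 4→1: n1:foll/b14/[w]
after 19 — deliver 1→4: ·
after 20 — deliver 4→2: n2:foll/b14/[-]
after 21 — deliver 2→4: n4:lead/b14/[w]
after 22 — deliver 4→0: n0:foll/b14/[w]
after 23 — deliver 0→4: ·
after 24 — timeout(4): n4:cand/b19/[w]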